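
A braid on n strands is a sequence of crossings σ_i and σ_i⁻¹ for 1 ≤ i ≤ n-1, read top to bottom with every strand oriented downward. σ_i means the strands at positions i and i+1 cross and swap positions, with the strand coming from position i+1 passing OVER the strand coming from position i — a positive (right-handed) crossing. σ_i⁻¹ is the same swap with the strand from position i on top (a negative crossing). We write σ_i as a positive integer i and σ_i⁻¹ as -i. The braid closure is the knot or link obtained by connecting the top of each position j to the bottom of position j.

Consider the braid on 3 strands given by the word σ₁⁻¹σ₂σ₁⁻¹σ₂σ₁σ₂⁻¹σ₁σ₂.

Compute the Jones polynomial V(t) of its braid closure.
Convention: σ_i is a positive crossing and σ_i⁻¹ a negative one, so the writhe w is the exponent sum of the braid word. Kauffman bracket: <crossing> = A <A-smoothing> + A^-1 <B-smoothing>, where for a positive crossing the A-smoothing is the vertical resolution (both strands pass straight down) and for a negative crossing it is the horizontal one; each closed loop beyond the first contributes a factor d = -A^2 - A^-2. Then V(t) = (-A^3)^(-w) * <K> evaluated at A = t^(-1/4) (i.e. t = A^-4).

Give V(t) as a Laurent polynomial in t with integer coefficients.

-t^5 + t^4 - t^3 + 2*t^2 - t + 2 - t^-1

Derivation:
Braid: s1^-1 s2 s1^-1 s2 s1 s2^-1 s1 s2 on 3 strands, 8 crossings.
Writhe w = (#positive) - (#negative) = 5 - 3 = 2.
Computing the Kauffman bracket via state sum. There are 2^8 = 256 states.
Smooth each crossing (0=||, 1=⌣⌢); contribution A^(Σ sign_k(1-2s_k)) * d^(L-1).
Tabulate the states by total A-exponent and number of loops L (A-exp: L × count):
  A^8: L=2 ×1
  A^6: L=1 ×3, L=3 ×5
  A^4: L=2 ×22, L=4 ×6
  A^2: L=1 ×18, L=3 ×37, L=5 ×1
  A^0: L=2 ×58, L=4 ×12
  A^-2: L=1 ×24, L=3 ×31, L=5 ×1
  A^-4: L=2 ×23, L=4 ×5
  A^-6: L=3 ×8
  A^-8: L=4 ×1
Each group contributes A^e * Σ count * d^(L-1):
Powers of d = -A^2 - A^-2: d^2 = A^4 + 2 + A^-4; d^3 = -A^6 - 3*A^2 - 3*A^-2 - A^-6; d^4 = A^8 + 4*A^4 + 6 + 4*A^-4 + A^-8.
  A^8 * (d) = -A^10 - A^6
  A^6 * (3 + 5*d^2) = 5*A^10 + 13*A^6 + 5*A^2
  A^4 * (22*d + 6*d^3) = -6*A^10 - 40*A^6 - 40*A^2 - 6*A^-2
  A^2 * (18 + 37*d^2 + d^4) = A^10 + 41*A^6 + 98*A^2 + 41*A^-2 + A^-6
  A^0 * (58*d + 12*d^3) = -12*A^6 - 94*A^2 - 94*A^-2 - 12*A^-6
  A^-2 * (24 + 31*d^2 + d^4) = A^6 + 35*A^2 + 92*A^-2 + 35*A^-6 + A^-10
  A^-4 * (23*d + 5*d^3) = -5*A^2 - 38*A^-2 - 38*A^-6 - 5*A^-10
  A^-6 * (8*d^2) = 8*A^-2 + 16*A^-6 + 8*A^-10
  A^-8 * (d^3) = -A^-2 - 3*A^-6 - 3*A^-10 - A^-14
Summing the groups: <K> = -A^10 + 2*A^6 - A^2 + 2*A^-2 - A^-6 + A^-10 - A^-14
Normalise by the writhe: (-A^3)^(-w) = (-A^3)^(-2) = A^-6, so f(A) = A^-6 * <K> = -A^4 + 2 - A^-4 + 2*A^-8 - A^-12 + A^-16 - A^-20.
Substitute A = t^(-1/4), i.e. A^e → t^(-e/4): V(t) = -t^5 + t^4 - t^3 + 2*t^2 - t + 2 - t^-1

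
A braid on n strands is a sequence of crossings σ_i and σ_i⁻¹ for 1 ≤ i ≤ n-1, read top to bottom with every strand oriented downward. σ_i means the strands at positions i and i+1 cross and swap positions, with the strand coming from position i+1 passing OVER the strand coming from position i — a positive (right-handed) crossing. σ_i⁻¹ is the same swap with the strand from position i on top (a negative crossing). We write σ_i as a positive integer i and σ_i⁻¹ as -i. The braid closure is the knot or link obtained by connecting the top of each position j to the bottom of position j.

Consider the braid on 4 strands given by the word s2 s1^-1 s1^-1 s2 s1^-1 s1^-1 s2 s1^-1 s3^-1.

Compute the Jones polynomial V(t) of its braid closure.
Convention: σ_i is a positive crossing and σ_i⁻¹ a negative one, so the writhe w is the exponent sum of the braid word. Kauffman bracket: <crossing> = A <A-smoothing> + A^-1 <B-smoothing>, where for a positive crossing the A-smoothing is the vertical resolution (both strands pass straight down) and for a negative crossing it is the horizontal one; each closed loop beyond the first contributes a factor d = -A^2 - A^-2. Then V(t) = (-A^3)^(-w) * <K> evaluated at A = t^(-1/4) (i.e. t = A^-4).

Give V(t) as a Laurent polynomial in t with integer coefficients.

-t^2 + 3*t - 4 + 6*t^-1 - 6*t^-2 + 6*t^-3 - 5*t^-4 + 3*t^-5 - t^-6

Derivation:
The presented braid s2 s1^-1 s1^-1 s2 s1^-1 s1^-1 s2 s1^-1 s3^-1 on 4 strands reduces by inverse Markov moves (closure unchanged at each step):
  Destabilize: the word has the form β·s3^-1 where s3^-1 occurs only as the final letter (β ∈ B_3); drop it and the last strand → 3 strands.
Reduced to β = s2 s1^-1 s1^-1 s2 s1^-1 s1^-1 s2 s1^-1 on 3 strands, 8 crossings.
Compute on β:
Braid: s2 s1^-1 s1^-1 s2 s1^-1 s1^-1 s2 s1^-1 on 3 strands, 8 crossings.
Writhe w = (#positive) - (#negative) = 3 - 5 = -2.
Computing the Kauffman bracket via state sum. There are 2^8 = 256 states.
For each crossing: s=0 is the vertical smoothing, s=1 horizontal. Crossing k contributes A^(sign_k * (1 - 2*s_k)); loop factor d = -A^2 - A^-2.
Tabulate the states by total A-exponent and number of loops L (A-exp: L × count):
  A^8: L=6 ×1
  A^6: L=5 ×8
  A^4: L=4 ×28
  A^2: L=3 ×55, L=5 ×1
  A^0: L=2 ×63, L=4 ×7
  A^-2: L=1 ×35, L=3 ×21
  A^-4: L=2 ×26, L=4 ×2
  A^-6: L=3 ×8
  A^-8: L=4 ×1
Each group contributes A^e * Σ count * d^(L-1):
Powers of d = -A^2 - A^-2: d^2 = A^4 + 2 + A^-4; d^3 = -A^6 - 3*A^2 - 3*A^-2 - A^-6; d^4 = A^8 + 4*A^4 + 6 + 4*A^-4 + A^-8; d^5 = -A^10 - 5*A^6 - 10*A^2 - 10*A^-2 - 5*A^-6 - A^-10.
  A^8 * (d^5) = -A^18 - 5*A^14 - 10*A^10 - 10*A^6 - 5*A^2 - A^-2
  A^6 * (8*d^4) = 8*A^14 + 32*A^10 + 48*A^6 + 32*A^2 + 8*A^-2
  A^4 * (28*d^3) = -28*A^10 - 84*A^6 - 84*A^2 - 28*A^-2
  A^2 * (55*d^2 + d^4) = A^10 + 59*A^6 + 116*A^2 + 59*A^-2 + A^-6
  A^0 * (63*d + 7*d^3) = -7*A^6 - 84*A^2 - 84*A^-2 - 7*A^-6
  A^-2 * (35 + 21*d^2) = 21*A^2 + 77*A^-2 + 21*A^-6
  A^-4 * (26*d + 2*d^3) = -2*A^2 - 32*A^-2 - 32*A^-6 - 2*A^-10
  A^-6 * (8*d^2) = 8*A^-2 + 16*A^-6 + 8*A^-10
  A^-8 * (d^3) = -A^-2 - 3*A^-6 - 3*A^-10 - A^-14
Summing the groups: <K> = -A^18 + 3*A^14 - 5*A^10 + 6*A^6 - 6*A^2 + 6*A^-2 - 4*A^-6 + 3*A^-10 - A^-14
Normalise by the writhe: (-A^3)^(-w) = (-A^3)^(2) = A^6, so f(A) = A^6 * <K> = -A^24 + 3*A^20 - 5*A^16 + 6*A^12 - 6*A^8 + 6*A^4 - 4 + 3*A^-4 - A^-8.
Substitute A = t^(-1/4), i.e. A^e → t^(-e/4): V(t) = -t^2 + 3*t - 4 + 6*t^-1 - 6*t^-2 + 6*t^-3 - 5*t^-4 + 3*t^-5 - t^-6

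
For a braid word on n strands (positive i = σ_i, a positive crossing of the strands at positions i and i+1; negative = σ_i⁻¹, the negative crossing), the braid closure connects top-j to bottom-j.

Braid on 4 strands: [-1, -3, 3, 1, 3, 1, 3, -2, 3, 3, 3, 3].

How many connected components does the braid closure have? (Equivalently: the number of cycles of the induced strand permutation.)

2

Derivation:
Track the strand permutation on 4 strands, starting from identity.
  step 1: s1^-1 swaps positions 1,2 -> [2 1 3 4]
  step 2: s3^-1 swaps positions 3,4 -> [2 1 4 3]
  step 3: s3 swaps positions 3,4 -> [2 1 3 4]
  step 4: s1 swaps positions 1,2 -> [1 2 3 4]
  step 5: s3 swaps positions 3,4 -> [1 2 4 3]
  step 6: s1 swaps positions 1,2 -> [2 1 4 3]
  step 7: s3 swaps positions 3,4 -> [2 1 3 4]
  step 8: s2^-1 swaps positions 2,3 -> [2 3 1 4]
  step 9: s3 swaps positions 3,4 -> [2 3 4 1]
  step 10: s3 swaps positions 3,4 -> [2 3 1 4]
  step 11: s3 swaps positions 3,4 -> [2 3 4 1]
  step 12: s3 swaps positions 3,4 -> [2 3 1 4]
Final permutation (position -> original strand): [2 3 1 4]
Closure components = cycle count of this permutation = 2.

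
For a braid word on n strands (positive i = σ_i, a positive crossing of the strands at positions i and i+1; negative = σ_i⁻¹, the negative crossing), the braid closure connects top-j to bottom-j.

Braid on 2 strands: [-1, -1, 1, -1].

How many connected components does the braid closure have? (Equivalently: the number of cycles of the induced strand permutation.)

2

Derivation:
Track the strand permutation on 2 strands, starting from identity.
  step 1: s1^-1 swaps positions 1,2 -> [2 1]
  step 2: s1^-1 swaps positions 1,2 -> [1 2]
  step 3: s1 swaps positions 1,2 -> [2 1]
  step 4: s1^-1 swaps positions 1,2 -> [1 2]
Final permutation (position -> original strand): [1 2]
Closure components = cycle count of this permutation = 2.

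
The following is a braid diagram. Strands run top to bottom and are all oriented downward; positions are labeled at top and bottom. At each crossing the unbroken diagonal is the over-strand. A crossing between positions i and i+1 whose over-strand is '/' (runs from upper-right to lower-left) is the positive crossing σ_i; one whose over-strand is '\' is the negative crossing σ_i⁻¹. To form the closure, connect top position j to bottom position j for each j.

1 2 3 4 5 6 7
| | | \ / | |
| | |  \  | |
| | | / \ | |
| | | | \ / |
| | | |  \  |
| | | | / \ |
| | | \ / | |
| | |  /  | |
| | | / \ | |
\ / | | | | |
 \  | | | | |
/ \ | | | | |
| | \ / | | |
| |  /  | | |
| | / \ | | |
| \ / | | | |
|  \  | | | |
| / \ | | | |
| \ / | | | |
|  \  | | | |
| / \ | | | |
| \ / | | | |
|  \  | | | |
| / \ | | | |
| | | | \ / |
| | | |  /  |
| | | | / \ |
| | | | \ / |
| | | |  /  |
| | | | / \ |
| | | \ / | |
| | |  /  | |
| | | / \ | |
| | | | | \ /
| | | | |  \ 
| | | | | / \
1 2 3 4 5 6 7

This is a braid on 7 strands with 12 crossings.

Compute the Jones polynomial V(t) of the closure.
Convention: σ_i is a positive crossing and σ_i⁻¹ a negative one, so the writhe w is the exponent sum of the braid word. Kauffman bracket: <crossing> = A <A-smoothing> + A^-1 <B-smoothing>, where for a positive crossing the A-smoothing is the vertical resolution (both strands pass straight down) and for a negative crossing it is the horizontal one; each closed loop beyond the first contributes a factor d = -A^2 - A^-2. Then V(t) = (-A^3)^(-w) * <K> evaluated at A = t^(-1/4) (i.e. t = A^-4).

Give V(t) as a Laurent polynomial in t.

t^-1 + t^-3 - t^-4

Derivation:
Reading the diagram top to bottom ('/'-over between positions i,i+1 = s_i, '\'-over = s_i^-1): braid word = s4^-1 s5^-1 s4 s1^-1 s3 s2^-1 s2^-1 s2^-1 s5 s5 s4 s6^-1.
The presented braid s4^-1 s5^-1 s4 s1^-1 s3 s2^-1 s2^-1 s2^-1 s5 s5 s4 s6^-1 on 7 strands reduces by inverse Markov moves (closure unchanged at each step):
  Destabilize: the word has the form β·s6^-1 where s6^-1 occurs only as the final letter (β ∈ B_6); drop it and the last strand → 6 strands.
  Deconjugate: the word is γ·β·γ⁻¹ with γ = s4^-1 s5^-1 (prefix) and γ⁻¹ = s5 s4 (suffix); strip both.
  Destabilize: the word has the form β·s5 where s5 occurs only as the final letter (β ∈ B_5); drop it and the last strand → 5 strands.
Reduced to β = s4 s1^-1 s3 s2^-1 s2^-1 s2^-1 on 5 strands, 6 crossings.
Compute on β:
Braid: s4 s1^-1 s3 s2^-1 s2^-1 s2^-1 on 5 strands, 6 crossings.
Writhe w = (#positive) - (#negative) = 2 - 4 = -2.
State-sum expansion of <K>. There are 2^6 = 64 states.
Each crossing splits two ways (0=vertical, 1=horizontal). The state's weight is A^(#A-smoothings - #B-smoothings) * d^(loops - 1).
Tabulate the states by total A-exponent and number of loops L (A-exp: L × count):
  A^6: L=5 ×1
  A^4: L=4 ×5, L=6 ×1
  A^2: L=3 ×10, L=5 ×5
  A^0: L=2 ×9, L=4 ×11
  A^-2: L=1 ×3, L=3 ×11, L=5 ×1
  A^-4: L=2 ×4, L=4 ×2
  A^-6: L=3 ×1
Each group contributes A^e * Σ count * d^(L-1):
Powers of d = -A^2 - A^-2: d^2 = A^4 + 2 + A^-4; d^3 = -A^6 - 3*A^2 - 3*A^-2 - A^-6; d^4 = A^8 + 4*A^4 + 6 + 4*A^-4 + A^-8; d^5 = -A^10 - 5*A^6 - 10*A^2 - 10*A^-2 - 5*A^-6 - A^-10.
  A^6 * (d^4) = A^14 + 4*A^10 + 6*A^6 + 4*A^2 + A^-2
  A^4 * (5*d^3 + d^5) = -A^14 - 10*A^10 - 25*A^6 - 25*A^2 - 10*A^-2 - A^-6
  A^2 * (10*d^2 + 5*d^4) = 5*A^10 + 30*A^6 + 50*A^2 + 30*A^-2 + 5*A^-6
  A^0 * (9*d + 11*d^3) = -11*A^6 - 42*A^2 - 42*A^-2 - 11*A^-6
  A^-2 * (3 + 11*d^2 + d^4) = A^6 + 15*A^2 + 31*A^-2 + 15*A^-6 + A^-10
  A^-4 * (4*d + 2*d^3) = -2*A^2 - 10*A^-2 - 10*A^-6 - 2*A^-10
  A^-6 * (d^2) = A^-2 + 2*A^-6 + A^-10
Summing the groups: <K> = -A^10 + A^6 + A^-2
Normalise by the writhe: (-A^3)^(-w) = (-A^3)^(2) = A^6, so f(A) = A^6 * <K> = -A^16 + A^12 + A^4.
Substitute A = t^(-1/4), i.e. A^e → t^(-e/4): V(t) = t^-1 + t^-3 - t^-4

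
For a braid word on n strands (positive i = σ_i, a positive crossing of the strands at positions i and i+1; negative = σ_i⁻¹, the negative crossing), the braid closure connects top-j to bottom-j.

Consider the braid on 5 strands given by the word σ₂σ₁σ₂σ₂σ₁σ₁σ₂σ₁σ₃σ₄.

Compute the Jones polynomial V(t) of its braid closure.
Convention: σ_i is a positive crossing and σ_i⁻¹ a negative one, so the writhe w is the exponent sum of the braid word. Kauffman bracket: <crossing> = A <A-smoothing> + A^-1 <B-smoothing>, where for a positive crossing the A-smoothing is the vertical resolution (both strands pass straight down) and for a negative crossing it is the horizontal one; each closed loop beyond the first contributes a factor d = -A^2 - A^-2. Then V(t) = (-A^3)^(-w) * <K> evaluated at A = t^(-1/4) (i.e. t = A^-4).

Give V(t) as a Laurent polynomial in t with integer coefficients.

-t^8 + t^5 + t^3

Derivation:
The presented braid s2 s1 s2 s2 s1 s1 s2 s1 s3 s4 on 5 strands reduces by inverse Markov moves (closure unchanged at each step):
  Destabilize: the word has the form β·s4 where s4 occurs only as the final letter (β ∈ B_4); drop it and the last strand → 4 strands.
  Destabilize: the word has the form β·s3 where s3 occurs only as the final letter (β ∈ B_3); drop it and the last strand → 3 strands.
Reduced to β = s2 s1 s2 s2 s1 s1 s2 s1 on 3 strands, 8 crossings.
Compute on β:
Braid: s2 s1 s2 s2 s1 s1 s2 s1 on 3 strands, 8 crossings.
Writhe w = (#positive) - (#negative) = 8 - 0 = 8.
Computing the Kauffman bracket via state sum. There are 2^8 = 256 states.
For each crossing: s=0 is the vertical smoothing, s=1 horizontal. Crossing k contributes A^(sign_k * (1 - 2*s_k)); loop factor d = -A^2 - A^-2.
Tabulate the states by total A-exponent and number of loops L (A-exp: L × count):
  A^8: L=3 ×1
  A^6: L=2 ×8
  A^4: L=1 ×16, L=3 ×12
  A^2: L=2 ×48, L=4 ×8
  A^0: L=1 ×17, L=3 ×51, L=5 ×2
  A^-2: L=2 ×34, L=4 ×22
  A^-4: L=1 ×4, L=3 ×21, L=5 ×3
  A^-6: L=2 ×4, L=4 ×4
  A^-8: L=3 ×1
Each group contributes A^e * Σ count * d^(L-1):
Powers of d = -A^2 - A^-2: d^2 = A^4 + 2 + A^-4; d^3 = -A^6 - 3*A^2 - 3*A^-2 - A^-6; d^4 = A^8 + 4*A^4 + 6 + 4*A^-4 + A^-8.
  A^8 * (d^2) = A^12 + 2*A^8 + A^4
  A^6 * (8*d) = -8*A^8 - 8*A^4
  A^4 * (16 + 12*d^2) = 12*A^8 + 40*A^4 + 12
  A^2 * (48*d + 8*d^3) = -8*A^8 - 72*A^4 - 72 - 8*A^-4
  A^0 * (17 + 51*d^2 + 2*d^4) = 2*A^8 + 59*A^4 + 131 + 59*A^-4 + 2*A^-8
  A^-2 * (34*d + 22*d^3) = -22*A^4 - 100 - 100*A^-4 - 22*A^-8
  A^-4 * (4 + 21*d^2 + 3*d^4) = 3*A^4 + 33 + 64*A^-4 + 33*A^-8 + 3*A^-12
  A^-6 * (4*d + 4*d^3) = -4 - 16*A^-4 - 16*A^-8 - 4*A^-12
  A^-8 * (d^2) = A^-4 + 2*A^-8 + A^-12
Summing the groups: <K> = A^12 + A^4 - A^-8
Normalise by the writhe: (-A^3)^(-w) = (-A^3)^(-8) = A^-24, so f(A) = A^-24 * <K> = A^-12 + A^-20 - A^-32.
Substitute A = t^(-1/4), i.e. A^e → t^(-e/4): V(t) = -t^8 + t^5 + t^3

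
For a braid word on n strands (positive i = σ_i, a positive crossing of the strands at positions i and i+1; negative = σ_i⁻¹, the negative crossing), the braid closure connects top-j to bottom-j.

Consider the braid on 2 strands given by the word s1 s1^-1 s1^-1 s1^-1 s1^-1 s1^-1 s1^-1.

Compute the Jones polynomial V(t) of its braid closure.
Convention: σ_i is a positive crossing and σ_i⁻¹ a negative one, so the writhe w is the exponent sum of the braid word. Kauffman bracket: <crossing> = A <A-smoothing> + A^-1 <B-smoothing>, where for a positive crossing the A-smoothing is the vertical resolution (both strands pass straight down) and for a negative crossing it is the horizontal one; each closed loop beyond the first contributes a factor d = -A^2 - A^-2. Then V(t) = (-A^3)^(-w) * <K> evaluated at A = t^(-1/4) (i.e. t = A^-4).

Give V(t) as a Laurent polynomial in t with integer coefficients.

The presented braid s1 s1^-1 s1^-1 s1^-1 s1^-1 s1^-1 s1^-1 on 2 strands reduces by inverse Markov moves (closure unchanged at each step):
  Deconjugate: the word is γ·β·γ⁻¹ with γ = s1 (prefix) and γ⁻¹ = s1^-1 (suffix); strip both.
Reduced to β = s1^-1 s1^-1 s1^-1 s1^-1 s1^-1 on 2 strands, 5 crossings.
Compute on β:
Braid: s1^-1 s1^-1 s1^-1 s1^-1 s1^-1 on 2 strands, 5 crossings.
Writhe w = (#positive) - (#negative) = 0 - 5 = -5.
Computing the Kauffman bracket via state sum. There are 2^5 = 32 states.
For each crossing: s=0 is the vertical smoothing, s=1 horizontal. Crossing k contributes A^(sign_k * (1 - 2*s_k)); loop factor d = -A^2 - A^-2.
  state 00000: A-exp=-5, loops=2, term = A^-5 * d^1
  state 00001: A-exp=-3, loops=1, term = A^-3 * d^0
  state 00010: A-exp=-3, loops=1, term = A^-3 * d^0
  state 00011: A-exp=-1, loops=2, term = A^-1 * d^1
  state 00100: A-exp=-3, loops=1, term = A^-3 * d^0
  state 00101: A-exp=-1, loops=2, term = A^-1 * d^1
  state 00110: A-exp=-1, loops=2, term = A^-1 * d^1
  state 00111: A-exp=+1, loops=3, term = A^1 * d^2
  state 01000: A-exp=-3, loops=1, term = A^-3 * d^0
  state 01001: A-exp=-1, loops=2, term = A^-1 * d^1
  state 01010: A-exp=-1, loops=2, term = A^-1 * d^1
  state 01011: A-exp=+1, loops=3, term = A^1 * d^2
  state 01100: A-exp=-1, loops=2, term = A^-1 * d^1
  state 01101: A-exp=+1, loops=3, term = A^1 * d^2
  state 01110: A-exp=+1, loops=3, term = A^1 * d^2
  state 01111: A-exp=+3, loops=4, term = A^3 * d^3
  state 10000: A-exp=-3, loops=1, term = A^-3 * d^0
  state 10001: A-exp=-1, loops=2, term = A^-1 * d^1
  state 10010: A-exp=-1, loops=2, term = A^-1 * d^1
  state 10011: A-exp=+1, loops=3, term = A^1 * d^2
  state 10100: A-exp=-1, loops=2, term = A^-1 * d^1
  state 10101: A-exp=+1, loops=3, term = A^1 * d^2
  state 10110: A-exp=+1, loops=3, term = A^1 * d^2
  state 10111: A-exp=+3, loops=4, term = A^3 * d^3
  state 11000: A-exp=-1, loops=2, term = A^-1 * d^1
  state 11001: A-exp=+1, loops=3, term = A^1 * d^2
  state 11010: A-exp=+1, loops=3, term = A^1 * d^2
  state 11011: A-exp=+3, loops=4, term = A^3 * d^3
  state 11100: A-exp=+1, loops=3, term = A^1 * d^2
  state 11101: A-exp=+3, loops=4, term = A^3 * d^3
  state 11110: A-exp=+3, loops=4, term = A^3 * d^3
  state 11111: A-exp=+5, loops=5, term = A^5 * d^4
Collect the terms by A-exponent (count of states per loop number):
Powers of d = -A^2 - A^-2: d^2 = A^4 + 2 + A^-4; d^3 = -A^6 - 3*A^2 - 3*A^-2 - A^-6; d^4 = A^8 + 4*A^4 + 6 + 4*A^-4 + A^-8.
  A^5 * (d^4) = A^13 + 4*A^9 + 6*A^5 + 4*A + A^-3
  A^3 * (5*d^3) = -5*A^9 - 15*A^5 - 15*A - 5*A^-3
  A^1 * (10*d^2) = 10*A^5 + 20*A + 10*A^-3
  A^-1 * (10*d) = -10*A - 10*A^-3
  A^-3 * (5) = 5*A^-3
  A^-5 * (d) = -A^-3 - A^-7
Summing the groups: <K> = A^13 - A^9 + A^5 - A - A^-7
Normalise by the writhe: (-A^3)^(-w) = (-A^3)^(5) = -A^15, so f(A) = -A^15 * <K> = -A^28 + A^24 - A^20 + A^16 + A^8.
Substitute A = t^(-1/4), i.e. A^e → t^(-e/4): V(t) = t^-2 + t^-4 - t^-5 + t^-6 - t^-7

Answer: t^-2 + t^-4 - t^-5 + t^-6 - t^-7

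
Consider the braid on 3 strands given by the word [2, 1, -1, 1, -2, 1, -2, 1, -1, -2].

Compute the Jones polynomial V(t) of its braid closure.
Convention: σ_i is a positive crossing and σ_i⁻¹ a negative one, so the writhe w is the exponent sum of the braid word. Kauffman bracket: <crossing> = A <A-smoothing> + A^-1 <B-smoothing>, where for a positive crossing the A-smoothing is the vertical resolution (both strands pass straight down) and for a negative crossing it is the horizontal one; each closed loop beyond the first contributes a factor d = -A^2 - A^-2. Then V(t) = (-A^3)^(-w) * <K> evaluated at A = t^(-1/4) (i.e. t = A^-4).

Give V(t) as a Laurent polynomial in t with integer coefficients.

t^2 - t + 1 - t^-1 + t^-2

Derivation:
The presented braid s2 s1 s1^-1 s1 s2^-1 s1 s2^-1 s1 s1^-1 s2^-1 on 3 strands reduces by inverse Markov moves (closure unchanged at each step):
  Deconjugate: the word is γ·β·γ⁻¹ with γ = s2 s1 (prefix) and γ⁻¹ = s1^-1 s2^-1 (suffix); strip both.
  Deconjugate: the word is γ·β·γ⁻¹ with γ = s1^-1 (prefix) and γ⁻¹ = s1 (suffix); strip both.
Reduced to β = s1 s2^-1 s1 s2^-1 on 3 strands, 4 crossings.
Compute on β:
Braid: s1 s2^-1 s1 s2^-1 on 3 strands, 4 crossings.
Writhe w = (#positive) - (#negative) = 2 - 2 = 0.
Enumerate smoothing states for the bracket polynomial. There are 2^4 = 16 states.
For each crossing: s=0 is the vertical smoothing, s=1 horizontal. Crossing k contributes A^(sign_k * (1 - 2*s_k)); loop factor d = -A^2 - A^-2.
  state 0000: A-exp=+0, loops=3, term = A^0 * d^2
  state 0001: A-exp=+2, loops=2, term = A^2 * d^1
  state 0010: A-exp=-2, loops=2, term = A^-2 * d^1
  state 0011: A-exp=+0, loops=1, term = A^0 * d^0
  state 0100: A-exp=+2, loops=2, term = A^2 * d^1
  state 0101: A-exp=+4, loops=3, term = A^4 * d^2
  state 0110: A-exp=+0, loops=1, term = A^0 * d^0
  state 0111: A-exp=+2, loops=2, term = A^2 * d^1
  state 1000: A-exp=-2, loops=2, term = A^-2 * d^1
  state 1001: A-exp=+0, loops=1, term = A^0 * d^0
  state 1010: A-exp=-4, loops=3, term = A^-4 * d^2
  state 1011: A-exp=-2, loops=2, term = A^-2 * d^1
  state 1100: A-exp=+0, loops=1, term = A^0 * d^0
  state 1101: A-exp=+2, loops=2, term = A^2 * d^1
  state 1110: A-exp=-2, loops=2, term = A^-2 * d^1
  state 1111: A-exp=+0, loops=1, term = A^0 * d^0
Collect the terms by A-exponent (count of states per loop number):
Powers of d = -A^2 - A^-2: d^2 = A^4 + 2 + A^-4.
  A^4 * (d^2) = A^8 + 2*A^4 + 1
  A^2 * (4*d) = -4*A^4 - 4
  A^0 * (5 + d^2) = A^4 + 7 + A^-4
  A^-2 * (4*d) = -4 - 4*A^-4
  A^-4 * (d^2) = 1 + 2*A^-4 + A^-8
Summing the groups: <K> = A^8 - A^4 + 1 - A^-4 + A^-8
Normalise by the writhe: (-A^3)^(-w) = (-A^3)^(0) = 1, so f(A) = 1 * <K> = A^8 - A^4 + 1 - A^-4 + A^-8.
Substitute A = t^(-1/4), i.e. A^e → t^(-e/4): V(t) = t^2 - t + 1 - t^-1 + t^-2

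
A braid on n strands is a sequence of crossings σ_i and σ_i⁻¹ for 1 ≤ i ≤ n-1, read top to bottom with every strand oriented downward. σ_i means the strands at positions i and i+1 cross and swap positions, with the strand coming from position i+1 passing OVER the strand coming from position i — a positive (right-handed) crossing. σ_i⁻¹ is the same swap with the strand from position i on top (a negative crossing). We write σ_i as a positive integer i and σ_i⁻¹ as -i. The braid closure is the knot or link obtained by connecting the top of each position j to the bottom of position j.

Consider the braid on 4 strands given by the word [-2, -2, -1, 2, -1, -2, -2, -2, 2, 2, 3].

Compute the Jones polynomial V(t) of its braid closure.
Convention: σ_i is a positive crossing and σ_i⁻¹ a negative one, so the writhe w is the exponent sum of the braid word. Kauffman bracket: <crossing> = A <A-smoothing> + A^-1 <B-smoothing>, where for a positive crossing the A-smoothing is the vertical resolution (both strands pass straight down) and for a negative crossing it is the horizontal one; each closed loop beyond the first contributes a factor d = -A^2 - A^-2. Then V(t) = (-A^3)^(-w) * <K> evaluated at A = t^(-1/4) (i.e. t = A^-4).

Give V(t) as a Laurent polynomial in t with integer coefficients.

t^-1 - t^-2 + 2*t^-3 - t^-4 + t^-5 - t^-6

Derivation:
The presented braid s2^-1 s2^-1 s1^-1 s2 s1^-1 s2^-1 s2^-1 s2^-1 s2 s2 s3 on 4 strands reduces by inverse Markov moves (closure unchanged at each step):
  Destabilize: the word has the form β·s3 where s3 occurs only as the final letter (β ∈ B_3); drop it and the last strand → 3 strands.
  Deconjugate: the word is γ·β·γ⁻¹ with γ = s2^-1 s2^-1 (prefix) and γ⁻¹ = s2 s2 (suffix); strip both.
Reduced to β = s1^-1 s2 s1^-1 s2^-1 s2^-1 s2^-1 on 3 strands, 6 crossings.
Compute on β:
Braid: s1^-1 s2 s1^-1 s2^-1 s2^-1 s2^-1 on 3 strands, 6 crossings.
Writhe w = (#positive) - (#negative) = 1 - 5 = -4.
Computing the Kauffman bracket via state sum. There are 2^6 = 64 states.
For each crossing: s=0 is the vertical smoothing, s=1 horizontal. Crossing k contributes A^(sign_k * (1 - 2*s_k)); loop factor d = -A^2 - A^-2.
Tabulate the states by total A-exponent and number of loops L (A-exp: L × count):
  A^6: L=4 ×1
  A^4: L=3 ×6
  A^2: L=2 ×12, L=4 ×3
  A^0: L=1 ×9, L=3 ×10, L=5 ×1
  A^-2: L=2 ×12, L=4 ×3
  A^-4: L=1 ×2, L=3 ×4
  A^-6: L=2 ×1
Each group contributes A^e * Σ count * d^(L-1):
Powers of d = -A^2 - A^-2: d^2 = A^4 + 2 + A^-4; d^3 = -A^6 - 3*A^2 - 3*A^-2 - A^-6; d^4 = A^8 + 4*A^4 + 6 + 4*A^-4 + A^-8.
  A^6 * (d^3) = -A^12 - 3*A^8 - 3*A^4 - 1
  A^4 * (6*d^2) = 6*A^8 + 12*A^4 + 6
  A^2 * (12*d + 3*d^3) = -3*A^8 - 21*A^4 - 21 - 3*A^-4
  A^0 * (9 + 10*d^2 + d^4) = A^8 + 14*A^4 + 35 + 14*A^-4 + A^-8
  A^-2 * (12*d + 3*d^3) = -3*A^4 - 21 - 21*A^-4 - 3*A^-8
  A^-4 * (2 + 4*d^2) = 4 + 10*A^-4 + 4*A^-8
  A^-6 * (d) = -A^-4 - A^-8
Summing the groups: <K> = -A^12 + A^8 - A^4 + 2 - A^-4 + A^-8
Normalise by the writhe: (-A^3)^(-w) = (-A^3)^(4) = A^12, so f(A) = A^12 * <K> = -A^24 + A^20 - A^16 + 2*A^12 - A^8 + A^4.
Substitute A = t^(-1/4), i.e. A^e → t^(-e/4): V(t) = t^-1 - t^-2 + 2*t^-3 - t^-4 + t^-5 - t^-6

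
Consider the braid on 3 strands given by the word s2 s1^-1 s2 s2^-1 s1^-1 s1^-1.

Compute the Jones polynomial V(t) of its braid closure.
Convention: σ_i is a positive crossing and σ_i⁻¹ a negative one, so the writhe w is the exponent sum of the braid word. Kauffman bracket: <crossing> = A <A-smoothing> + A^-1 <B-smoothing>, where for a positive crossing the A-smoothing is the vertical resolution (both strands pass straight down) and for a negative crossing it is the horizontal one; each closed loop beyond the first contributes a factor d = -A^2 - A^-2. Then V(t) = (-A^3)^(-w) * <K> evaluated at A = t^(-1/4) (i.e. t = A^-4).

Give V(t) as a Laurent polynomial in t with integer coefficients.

t^-1 + t^-3 - t^-4

Derivation:
First cancel adjacent σ_i σ_i⁻¹ pairs (Reidemeister II — same braid, same closure): s2 s1^-1 s2 s2^-1 s1^-1 s1^-1 → s2 s1^-1 s1^-1 s1^-1.
Braid: s2 s1^-1 s1^-1 s1^-1 on 3 strands, 4 crossings.
Writhe w = (#positive) - (#negative) = 1 - 3 = -2.
Computing the Kauffman bracket via state sum. There are 2^4 = 16 states.
For each crossing: s=0 is the vertical smoothing, s=1 horizontal. Crossing k contributes A^(sign_k * (1 - 2*s_k)); loop factor d = -A^2 - A^-2.
  state 0000: A-exp=-2, loops=3, term = A^-2 * d^2
  state 0001: A-exp=+0, loops=2, term = A^0 * d^1
  state 0010: A-exp=+0, loops=2, term = A^0 * d^1
  state 0011: A-exp=+2, loops=3, term = A^2 * d^2
  state 0100: A-exp=+0, loops=2, term = A^0 * d^1
  state 0101: A-exp=+2, loops=3, term = A^2 * d^2
  state 0110: A-exp=+2, loops=3, term = A^2 * d^2
  state 0111: A-exp=+4, loops=4, term = A^4 * d^3
  state 1000: A-exp=-4, loops=2, term = A^-4 * d^1
  state 1001: A-exp=-2, loops=1, term = A^-2 * d^0
  state 1010: A-exp=-2, loops=1, term = A^-2 * d^0
  state 1011: A-exp=+0, loops=2, term = A^0 * d^1
  state 1100: A-exp=-2, loops=1, term = A^-2 * d^0
  state 1101: A-exp=+0, loops=2, term = A^0 * d^1
  state 1110: A-exp=+0, loops=2, term = A^0 * d^1
  state 1111: A-exp=+2, loops=3, term = A^2 * d^2
Collect the terms by A-exponent (count of states per loop number):
Powers of d = -A^2 - A^-2: d^2 = A^4 + 2 + A^-4; d^3 = -A^6 - 3*A^2 - 3*A^-2 - A^-6.
  A^4 * (d^3) = -A^10 - 3*A^6 - 3*A^2 - A^-2
  A^2 * (4*d^2) = 4*A^6 + 8*A^2 + 4*A^-2
  A^0 * (6*d) = -6*A^2 - 6*A^-2
  A^-2 * (3 + d^2) = A^2 + 5*A^-2 + A^-6
  A^-4 * (d) = -A^-2 - A^-6
Summing the groups: <K> = -A^10 + A^6 + A^-2
Normalise by the writhe: (-A^3)^(-w) = (-A^3)^(2) = A^6, so f(A) = A^6 * <K> = -A^16 + A^12 + A^4.
Substitute A = t^(-1/4), i.e. A^e → t^(-e/4): V(t) = t^-1 + t^-3 - t^-4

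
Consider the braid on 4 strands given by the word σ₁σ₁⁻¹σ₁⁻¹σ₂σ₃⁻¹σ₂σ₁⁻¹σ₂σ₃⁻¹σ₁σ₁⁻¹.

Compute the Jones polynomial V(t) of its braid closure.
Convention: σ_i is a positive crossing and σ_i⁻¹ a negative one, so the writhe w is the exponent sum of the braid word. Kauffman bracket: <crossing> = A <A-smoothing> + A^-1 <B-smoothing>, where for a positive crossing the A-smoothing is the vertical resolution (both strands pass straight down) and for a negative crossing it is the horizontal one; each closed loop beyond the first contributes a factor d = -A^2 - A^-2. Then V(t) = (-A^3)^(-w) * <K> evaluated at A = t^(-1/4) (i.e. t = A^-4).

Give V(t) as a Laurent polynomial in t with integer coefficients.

-t^3 + 3*t^2 - 3*t + 4 - 4*t^-1 + 3*t^-2 - 2*t^-3 + t^-4

Derivation:
The presented braid s1 s1^-1 s1^-1 s2 s3^-1 s2 s1^-1 s2 s3^-1 s1 s1^-1 on 4 strands reduces by inverse Markov moves (closure unchanged at each step):
  Deconjugate: the word is γ·β·γ⁻¹ with γ = s1 s1^-1 (prefix) and γ⁻¹ = s1 s1^-1 (suffix); strip both.
Reduced to β = s1^-1 s2 s3^-1 s2 s1^-1 s2 s3^-1 on 4 strands, 7 crossings.
Compute on β:
Braid: s1^-1 s2 s3^-1 s2 s1^-1 s2 s3^-1 on 4 strands, 7 crossings.
Writhe w = (#positive) - (#negative) = 3 - 4 = -1.
Computing the Kauffman bracket via state sum. There are 2^7 = 128 states.
For each crossing: s=0 is the vertical smoothing, s=1 horizontal. Crossing k contributes A^(sign_k * (1 - 2*s_k)); loop factor d = -A^2 - A^-2.
Tabulate the states by total A-exponent and number of loops L (A-exp: L × count):
  A^7: L=4 ×1
  A^5: L=3 ×7
  A^3: L=2 ×19, L=4 ×2
  A^1: L=1 ×21, L=3 ×14
  A^-1: L=2 ×32, L=4 ×3
  A^-3: L=3 ×21
  A^-5: L=4 ×7
  A^-7: L=5 ×1
Each group contributes A^e * Σ count * d^(L-1):
Powers of d = -A^2 - A^-2: d^2 = A^4 + 2 + A^-4; d^3 = -A^6 - 3*A^2 - 3*A^-2 - A^-6; d^4 = A^8 + 4*A^4 + 6 + 4*A^-4 + A^-8.
  A^7 * (d^3) = -A^13 - 3*A^9 - 3*A^5 - A
  A^5 * (7*d^2) = 7*A^9 + 14*A^5 + 7*A
  A^3 * (19*d + 2*d^3) = -2*A^9 - 25*A^5 - 25*A - 2*A^-3
  A^1 * (21 + 14*d^2) = 14*A^5 + 49*A + 14*A^-3
  A^-1 * (32*d + 3*d^3) = -3*A^5 - 41*A - 41*A^-3 - 3*A^-7
  A^-3 * (21*d^2) = 21*A + 42*A^-3 + 21*A^-7
  A^-5 * (7*d^3) = -7*A - 21*A^-3 - 21*A^-7 - 7*A^-11
  A^-7 * (d^4) = A + 4*A^-3 + 6*A^-7 + 4*A^-11 + A^-15
Summing the groups: <K> = -A^13 + 2*A^9 - 3*A^5 + 4*A - 4*A^-3 + 3*A^-7 - 3*A^-11 + A^-15
Normalise by the writhe: (-A^3)^(-w) = (-A^3)^(1) = -A^3, so f(A) = -A^3 * <K> = A^16 - 2*A^12 + 3*A^8 - 4*A^4 + 4 - 3*A^-4 + 3*A^-8 - A^-12.
Substitute A = t^(-1/4), i.e. A^e → t^(-e/4): V(t) = -t^3 + 3*t^2 - 3*t + 4 - 4*t^-1 + 3*t^-2 - 2*t^-3 + t^-4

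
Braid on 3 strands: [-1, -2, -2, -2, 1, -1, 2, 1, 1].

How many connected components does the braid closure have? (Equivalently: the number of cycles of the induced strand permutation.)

Track the strand permutation on 3 strands, starting from identity.
  step 1: s1^-1 swaps positions 1,2 -> [2 1 3]
  step 2: s2^-1 swaps positions 2,3 -> [2 3 1]
  step 3: s2^-1 swaps positions 2,3 -> [2 1 3]
  step 4: s2^-1 swaps positions 2,3 -> [2 3 1]
  step 5: s1 swaps positions 1,2 -> [3 2 1]
  step 6: s1^-1 swaps positions 1,2 -> [2 3 1]
  step 7: s2 swaps positions 2,3 -> [2 1 3]
  step 8: s1 swaps positions 1,2 -> [1 2 3]
  step 9: s1 swaps positions 1,2 -> [2 1 3]
Final permutation (position -> original strand): [2 1 3]
Closure components = cycle count of this permutation = 2.

Answer: 2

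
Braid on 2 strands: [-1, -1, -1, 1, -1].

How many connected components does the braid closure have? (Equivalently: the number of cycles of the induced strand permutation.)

Track the strand permutation on 2 strands, starting from identity.
  step 1: s1^-1 swaps positions 1,2 -> [2 1]
  step 2: s1^-1 swaps positions 1,2 -> [1 2]
  step 3: s1^-1 swaps positions 1,2 -> [2 1]
  step 4: s1 swaps positions 1,2 -> [1 2]
  step 5: s1^-1 swaps positions 1,2 -> [2 1]
Final permutation (position -> original strand): [2 1]
Closure components = cycle count of this permutation = 1.

Answer: 1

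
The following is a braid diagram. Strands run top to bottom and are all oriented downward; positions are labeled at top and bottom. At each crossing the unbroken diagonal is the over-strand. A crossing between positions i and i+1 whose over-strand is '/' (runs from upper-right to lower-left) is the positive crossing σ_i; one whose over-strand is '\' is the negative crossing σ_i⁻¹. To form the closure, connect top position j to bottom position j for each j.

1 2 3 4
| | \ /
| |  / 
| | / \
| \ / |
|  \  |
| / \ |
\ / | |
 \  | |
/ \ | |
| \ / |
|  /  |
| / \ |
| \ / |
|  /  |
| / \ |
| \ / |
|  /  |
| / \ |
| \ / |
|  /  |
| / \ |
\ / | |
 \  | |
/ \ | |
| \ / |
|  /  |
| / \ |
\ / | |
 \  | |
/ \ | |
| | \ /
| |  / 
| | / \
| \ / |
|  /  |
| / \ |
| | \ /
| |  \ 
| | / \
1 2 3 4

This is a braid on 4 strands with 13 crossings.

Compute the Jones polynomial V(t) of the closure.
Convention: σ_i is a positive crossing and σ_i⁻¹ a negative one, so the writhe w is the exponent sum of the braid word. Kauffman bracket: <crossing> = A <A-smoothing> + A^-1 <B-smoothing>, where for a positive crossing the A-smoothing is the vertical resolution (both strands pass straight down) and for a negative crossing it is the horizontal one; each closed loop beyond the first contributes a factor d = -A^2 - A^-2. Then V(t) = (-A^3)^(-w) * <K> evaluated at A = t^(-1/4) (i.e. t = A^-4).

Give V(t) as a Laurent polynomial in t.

Reading the diagram top to bottom ('/'-over between positions i,i+1 = s_i, '\'-over = s_i^-1): braid word = s3 s2^-1 s1^-1 s2 s2 s2 s2 s1^-1 s2 s1^-1 s3 s2 s3^-1.
The presented braid s3 s2^-1 s1^-1 s2 s2 s2 s2 s1^-1 s2 s1^-1 s3 s2 s3^-1 on 4 strands reduces by inverse Markov moves (closure unchanged at each step):
  Deconjugate: the word is γ·β·γ⁻¹ with γ = s3 s2^-1 (prefix) and γ⁻¹ = s2 s3^-1 (suffix); strip both.
  Destabilize: the word has the form β·s3 where s3 occurs only as the final letter (β ∈ B_3); drop it and the last strand → 3 strands.
Reduced to β = s1^-1 s2 s2 s2 s2 s1^-1 s2 s1^-1 on 3 strands, 8 crossings.
Compute on β:
Braid: s1^-1 s2 s2 s2 s2 s1^-1 s2 s1^-1 on 3 strands, 8 crossings.
Writhe w = (#positive) - (#negative) = 5 - 3 = 2.
Computing the Kauffman bracket via state sum. There are 2^8 = 256 states.
Smooth each crossing (0=||, 1=⌣⌢); contribution A^(Σ sign_k(1-2s_k)) * d^(L-1).
Tabulate the states by total A-exponent and number of loops L (A-exp: L × count):
  A^8: L=4 ×1
  A^6: L=3 ×8
  A^4: L=2 ×22, L=4 ×6
  A^2: L=1 ×23, L=3 ×29, L=5 ×4
  A^0: L=2 ×47, L=4 ×22, L=6 ×1
  A^-2: L=3 ×48, L=5 ×8
  A^-4: L=4 ×27, L=6 ×1
  A^-6: L=5 ×8
  A^-8: L=6 ×1
Each group contributes A^e * Σ count * d^(L-1):
Powers of d = -A^2 - A^-2: d^2 = A^4 + 2 + A^-4; d^3 = -A^6 - 3*A^2 - 3*A^-2 - A^-6; d^4 = A^8 + 4*A^4 + 6 + 4*A^-4 + A^-8; d^5 = -A^10 - 5*A^6 - 10*A^2 - 10*A^-2 - 5*A^-6 - A^-10.
  A^8 * (d^3) = -A^14 - 3*A^10 - 3*A^6 - A^2
  A^6 * (8*d^2) = 8*A^10 + 16*A^6 + 8*A^2
  A^4 * (22*d + 6*d^3) = -6*A^10 - 40*A^6 - 40*A^2 - 6*A^-2
  A^2 * (23 + 29*d^2 + 4*d^4) = 4*A^10 + 45*A^6 + 105*A^2 + 45*A^-2 + 4*A^-6
  A^0 * (47*d + 22*d^3 + d^5) = -A^10 - 27*A^6 - 123*A^2 - 123*A^-2 - 27*A^-6 - A^-10
  A^-2 * (48*d^2 + 8*d^4) = 8*A^6 + 80*A^2 + 144*A^-2 + 80*A^-6 + 8*A^-10
  A^-4 * (27*d^3 + d^5) = -A^6 - 32*A^2 - 91*A^-2 - 91*A^-6 - 32*A^-10 - A^-14
  A^-6 * (8*d^4) = 8*A^2 + 32*A^-2 + 48*A^-6 + 32*A^-10 + 8*A^-14
  A^-8 * (d^5) = -A^2 - 5*A^-2 - 10*A^-6 - 10*A^-10 - 5*A^-14 - A^-18
Summing the groups: <K> = -A^14 + 2*A^10 - 2*A^6 + 4*A^2 - 4*A^-2 + 4*A^-6 - 3*A^-10 + 2*A^-14 - A^-18
Normalise by the writhe: (-A^3)^(-w) = (-A^3)^(-2) = A^-6, so f(A) = A^-6 * <K> = -A^8 + 2*A^4 - 2 + 4*A^-4 - 4*A^-8 + 4*A^-12 - 3*A^-16 + 2*A^-20 - A^-24.
Substitute A = t^(-1/4), i.e. A^e → t^(-e/4): V(t) = -t^6 + 2*t^5 - 3*t^4 + 4*t^3 - 4*t^2 + 4*t - 2 + 2*t^-1 - t^-2

Answer: -t^6 + 2*t^5 - 3*t^4 + 4*t^3 - 4*t^2 + 4*t - 2 + 2*t^-1 - t^-2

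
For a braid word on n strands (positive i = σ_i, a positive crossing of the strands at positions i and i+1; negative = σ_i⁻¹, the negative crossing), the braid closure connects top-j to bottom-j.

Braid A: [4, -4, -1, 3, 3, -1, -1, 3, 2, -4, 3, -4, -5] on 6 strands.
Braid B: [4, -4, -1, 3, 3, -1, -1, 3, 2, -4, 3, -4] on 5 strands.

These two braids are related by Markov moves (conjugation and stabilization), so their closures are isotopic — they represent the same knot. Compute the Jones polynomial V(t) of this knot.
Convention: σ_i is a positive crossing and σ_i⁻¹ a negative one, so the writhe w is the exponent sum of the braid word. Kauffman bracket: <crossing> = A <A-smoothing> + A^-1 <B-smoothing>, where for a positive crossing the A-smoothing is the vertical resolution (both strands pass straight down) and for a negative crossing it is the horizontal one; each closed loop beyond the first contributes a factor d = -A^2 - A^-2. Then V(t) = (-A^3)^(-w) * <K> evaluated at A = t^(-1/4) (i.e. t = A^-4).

Markov-equivalent braids have isotopic closures, hence identical knot invariants. Strip the Markov moves from each word to reach a common short braid β, then compute V(t) once on β.
Braid A: s4 s4^-1 s1^-1 s3 s3 s1^-1 s1^-1 s3 s2 s4^-1 s3 s4^-1 s5^-1 on 6 strands reduces by inverse Markov moves (closure unchanged at each step):
  Destabilize: the word has the form β·s5^-1 where s5^-1 occurs only as the final letter (β ∈ B_5); drop it and the last strand → 5 strands.
  Deconjugate: the word is γ·β·γ⁻¹ with γ = s4 (prefix) and γ⁻¹ = s4^-1 (suffix); strip both.
Reduced to β = s4^-1 s1^-1 s3 s3 s1^-1 s1^-1 s3 s2 s4^-1 s3 on 5 strands, 10 crossings.
Braid B: s4 s4^-1 s1^-1 s3 s3 s1^-1 s1^-1 s3 s2 s4^-1 s3 s4^-1 on 5 strands reduces by inverse Markov moves (closure unchanged at each step):
  Deconjugate: the word is γ·β·γ⁻¹ with γ = s4 (prefix) and γ⁻¹ = s4^-1 (suffix); strip both.
Reduced to β = s4^-1 s1^-1 s3 s3 s1^-1 s1^-1 s3 s2 s4^-1 s3 on 5 strands, 10 crossings.
Both give the same β = s4^-1 s1^-1 s3 s3 s1^-1 s1^-1 s3 s2 s4^-1 s3 on 5 strands, so one state sum suffices:
Braid: s4^-1 s1^-1 s3 s3 s1^-1 s1^-1 s3 s2 s4^-1 s3 on 5 strands, 10 crossings.
Writhe w = (#positive) - (#negative) = 5 - 5 = 0.
State-sum expansion of <K>. There are 2^10 = 1024 states.
Smooth each crossing (0=||, 1=⌣⌢); contribution A^(Σ sign_k(1-2s_k)) * d^(L-1).
Tabulate the states by total A-exponent and number of loops L (A-exp: L × count):
  A^10: L=6 ×1
  A^8: L=5 ×10
  A^6: L=4 ×41, L=6 ×4
  A^4: L=3 ×83, L=5 ×36, L=7 ×1
  A^2: L=2 ×84, L=4 ×107, L=6 ×19
  A^0: L=1 ×33, L=3 ×143, L=5 ×70, L=7 ×6
  A^-2: L=2 ×68, L=4 ×116, L=6 ×25, L=8 ×1
  A^-4: L=3 ×64, L=5 ×52, L=7 ×4
  A^-6: L=4 ×33, L=6 ×12
  A^-8: L=5 ×9, L=7 ×1
  A^-10: L=6 ×1
Each group contributes A^e * Σ count * d^(L-1):
Powers of d = -A^2 - A^-2: d^2 = A^4 + 2 + A^-4; d^3 = -A^6 - 3*A^2 - 3*A^-2 - A^-6; d^4 = A^8 + 4*A^4 + 6 + 4*A^-4 + A^-8; d^5 = -A^10 - 5*A^6 - 10*A^2 - 10*A^-2 - 5*A^-6 - A^-10; d^6 = A^12 + 6*A^8 + 15*A^4 + 20 + 15*A^-4 + 6*A^-8 + A^-12; d^7 = -A^14 - 7*A^10 - 21*A^6 - 35*A^2 - 35*A^-2 - 21*A^-6 - 7*A^-10 - A^-14.
  A^10 * (d^5) = -A^20 - 5*A^16 - 10*A^12 - 10*A^8 - 5*A^4 - 1
  A^8 * (10*d^4) = 10*A^16 + 40*A^12 + 60*A^8 + 40*A^4 + 10
  A^6 * (41*d^3 + 4*d^5) = -4*A^16 - 61*A^12 - 163*A^8 - 163*A^4 - 61 - 4*A^-4
  A^4 * (83*d^2 + 36*d^4 + d^6) = A^16 + 42*A^12 + 242*A^8 + 402*A^4 + 242 + 42*A^-4 + A^-8
  A^2 * (84*d + 107*d^3 + 19*d^5) = -19*A^12 - 202*A^8 - 595*A^4 - 595 - 202*A^-4 - 19*A^-8
  A^0 * (33 + 143*d^2 + 70*d^4 + 6*d^6) = 6*A^12 + 106*A^8 + 513*A^4 + 859 + 513*A^-4 + 106*A^-8 + 6*A^-12
  A^-2 * (68*d + 116*d^3 + 25*d^5 + d^7) = -A^12 - 32*A^8 - 262*A^4 - 701 - 701*A^-4 - 262*A^-8 - 32*A^-12 - A^-16
  A^-4 * (64*d^2 + 52*d^4 + 4*d^6) = 4*A^8 + 76*A^4 + 332 + 520*A^-4 + 332*A^-8 + 76*A^-12 + 4*A^-16
  A^-6 * (33*d^3 + 12*d^5) = -12*A^4 - 93 - 219*A^-4 - 219*A^-8 - 93*A^-12 - 12*A^-16
  A^-8 * (9*d^4 + d^6) = A^4 + 15 + 51*A^-4 + 74*A^-8 + 51*A^-12 + 15*A^-16 + A^-20
  A^-10 * (d^5) = -1 - 5*A^-4 - 10*A^-8 - 10*A^-12 - 5*A^-16 - A^-20
Summing the groups: <K> = -A^20 + 2*A^16 - 3*A^12 + 5*A^8 - 5*A^4 + 6 - 5*A^-4 + 3*A^-8 - 2*A^-12 + A^-16
Normalise by the writhe: (-A^3)^(-w) = (-A^3)^(0) = 1, so f(A) = 1 * <K> = -A^20 + 2*A^16 - 3*A^12 + 5*A^8 - 5*A^4 + 6 - 5*A^-4 + 3*A^-8 - 2*A^-12 + A^-16.
Substitute A = t^(-1/4), i.e. A^e → t^(-e/4): V(t) = t^4 - 2*t^3 + 3*t^2 - 5*t + 6 - 5*t^-1 + 5*t^-2 - 3*t^-3 + 2*t^-4 - t^-5

Answer: t^4 - 2*t^3 + 3*t^2 - 5*t + 6 - 5*t^-1 + 5*t^-2 - 3*t^-3 + 2*t^-4 - t^-5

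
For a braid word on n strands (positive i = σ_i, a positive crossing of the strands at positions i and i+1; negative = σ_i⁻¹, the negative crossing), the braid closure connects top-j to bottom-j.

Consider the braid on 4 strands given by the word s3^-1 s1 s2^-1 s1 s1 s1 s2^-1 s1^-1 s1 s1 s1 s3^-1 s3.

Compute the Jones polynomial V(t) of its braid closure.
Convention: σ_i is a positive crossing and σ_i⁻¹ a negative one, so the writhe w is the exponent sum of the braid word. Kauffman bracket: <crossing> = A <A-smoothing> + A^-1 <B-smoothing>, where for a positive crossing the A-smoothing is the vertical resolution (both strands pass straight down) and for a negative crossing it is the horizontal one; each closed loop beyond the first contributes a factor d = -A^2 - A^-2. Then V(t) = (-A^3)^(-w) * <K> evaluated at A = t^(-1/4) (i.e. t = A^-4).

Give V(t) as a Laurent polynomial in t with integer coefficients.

The presented braid s3^-1 s1 s2^-1 s1 s1 s1 s2^-1 s1^-1 s1 s1 s1 s3^-1 s3 on 4 strands reduces by inverse Markov moves (closure unchanged at each step):
  Deconjugate: the word is γ·β·γ⁻¹ with γ = s3^-1 (prefix) and γ⁻¹ = s3 (suffix); strip both.
  Destabilize: the word has the form β·s3^-1 where s3^-1 occurs only as the final letter (β ∈ B_3); drop it and the last strand → 3 strands.
Reduced to β = s1 s2^-1 s1 s1 s1 s2^-1 s1^-1 s1 s1 s1 on 3 strands, 10 crossings.
Compute on β:
First cancel adjacent σ_i σ_i⁻¹ pairs (Reidemeister II — same braid, same closure): s1 s2^-1 s1 s1 s1 s2^-1 s1^-1 s1 s1 s1 → s1 s2^-1 s1 s1 s1 s2^-1 s1 s1.
Braid: s1 s2^-1 s1 s1 s1 s2^-1 s1 s1 on 3 strands, 8 crossings.
Writhe w = (#positive) - (#negative) = 6 - 2 = 4.
Computing the Kauffman bracket via state sum. There are 2^8 = 256 states.
For each crossing: s=0 is the vertical smoothing, s=1 horizontal. Crossing k contributes A^(sign_k * (1 - 2*s_k)); loop factor d = -A^2 - A^-2.
Tabulate the states by total A-exponent and number of loops L (A-exp: L × count):
  A^8: L=3 ×1
  A^6: L=2 ×8
  A^4: L=1 ×21, L=3 ×7
  A^2: L=2 ×54, L=4 ×2
  A^0: L=3 ×70
  A^-2: L=4 ×56
  A^-4: L=5 ×28
  A^-6: L=6 ×8
  A^-8: L=7 ×1
Each group contributes A^e * Σ count * d^(L-1):
Powers of d = -A^2 - A^-2: d^2 = A^4 + 2 + A^-4; d^3 = -A^6 - 3*A^2 - 3*A^-2 - A^-6; d^4 = A^8 + 4*A^4 + 6 + 4*A^-4 + A^-8; d^5 = -A^10 - 5*A^6 - 10*A^2 - 10*A^-2 - 5*A^-6 - A^-10; d^6 = A^12 + 6*A^8 + 15*A^4 + 20 + 15*A^-4 + 6*A^-8 + A^-12.
  A^8 * (d^2) = A^12 + 2*A^8 + A^4
  A^6 * (8*d) = -8*A^8 - 8*A^4
  A^4 * (21 + 7*d^2) = 7*A^8 + 35*A^4 + 7
  A^2 * (54*d + 2*d^3) = -2*A^8 - 60*A^4 - 60 - 2*A^-4
  A^0 * (70*d^2) = 70*A^4 + 140 + 70*A^-4
  A^-2 * (56*d^3) = -56*A^4 - 168 - 168*A^-4 - 56*A^-8
  A^-4 * (28*d^4) = 28*A^4 + 112 + 168*A^-4 + 112*A^-8 + 28*A^-12
  A^-6 * (8*d^5) = -8*A^4 - 40 - 80*A^-4 - 80*A^-8 - 40*A^-12 - 8*A^-16
  A^-8 * (d^6) = A^4 + 6 + 15*A^-4 + 20*A^-8 + 15*A^-12 + 6*A^-16 + A^-20
Summing the groups: <K> = A^12 - A^8 + 3*A^4 - 3 + 3*A^-4 - 4*A^-8 + 3*A^-12 - 2*A^-16 + A^-20
Normalise by the writhe: (-A^3)^(-w) = (-A^3)^(-4) = A^-12, so f(A) = A^-12 * <K> = 1 - A^-4 + 3*A^-8 - 3*A^-12 + 3*A^-16 - 4*A^-20 + 3*A^-24 - 2*A^-28 + A^-32.
Substitute A = t^(-1/4), i.e. A^e → t^(-e/4): V(t) = t^8 - 2*t^7 + 3*t^6 - 4*t^5 + 3*t^4 - 3*t^3 + 3*t^2 - t + 1

Answer: t^8 - 2*t^7 + 3*t^6 - 4*t^5 + 3*t^4 - 3*t^3 + 3*t^2 - t + 1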